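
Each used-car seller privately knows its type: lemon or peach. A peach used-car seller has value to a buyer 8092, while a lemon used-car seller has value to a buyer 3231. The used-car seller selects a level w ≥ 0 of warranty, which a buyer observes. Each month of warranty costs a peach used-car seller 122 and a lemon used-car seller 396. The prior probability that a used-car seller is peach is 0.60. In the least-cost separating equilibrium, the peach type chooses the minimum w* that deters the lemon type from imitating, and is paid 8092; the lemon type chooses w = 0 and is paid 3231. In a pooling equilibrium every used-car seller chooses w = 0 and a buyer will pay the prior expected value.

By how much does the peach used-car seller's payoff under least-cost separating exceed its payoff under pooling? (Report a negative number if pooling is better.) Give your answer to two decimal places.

446.82

Least-cost separating signal: w* solves 3231 = 8092 − 396·w*, so w* = (8092 − 3231)/396 ≈ 12.2753.
Peach type's separating payoff: 8092 − 122 × w* = 8092 − 122 × (8092 − 3231)/396 = 8092 − 593042/396 ≈ 6594.4192.
Pooling payoff: 0.60 × 8092 + 0.40 × 3231 = 6147.6.
Difference: 6594.4192 − 6147.6 = 446.8192, i.e. 446.82 to two decimal places.
The peach type prefers to separate.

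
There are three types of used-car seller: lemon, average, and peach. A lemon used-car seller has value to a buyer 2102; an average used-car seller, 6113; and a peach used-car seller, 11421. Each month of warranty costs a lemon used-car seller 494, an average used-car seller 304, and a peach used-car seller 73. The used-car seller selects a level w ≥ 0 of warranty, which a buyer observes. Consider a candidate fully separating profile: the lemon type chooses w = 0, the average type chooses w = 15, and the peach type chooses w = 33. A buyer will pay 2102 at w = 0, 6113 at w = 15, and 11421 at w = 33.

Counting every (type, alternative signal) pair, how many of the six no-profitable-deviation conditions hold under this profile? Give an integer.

5

Lemon (own payoff 2102): to w=15 gives 6113 − 494×15 = -1297 → no gain ✓; to w=33 gives 11421 − 494×33 = -4881 → no gain ✓.
Peach (own payoff 11421 − 73×33 = 9012): to w=0 gives 2102 → no gain ✓; to w=15 gives 6113 − 73×15 = 5018 → no gain ✓.
Average (own payoff 6113 − 304×15 = 1553): to w=0 gives 2102 → profitable ✗; to w=33 gives 11421 − 304×33 = 1389 → no gain ✓.
5 of the 6 constraints hold; not an equilibrium.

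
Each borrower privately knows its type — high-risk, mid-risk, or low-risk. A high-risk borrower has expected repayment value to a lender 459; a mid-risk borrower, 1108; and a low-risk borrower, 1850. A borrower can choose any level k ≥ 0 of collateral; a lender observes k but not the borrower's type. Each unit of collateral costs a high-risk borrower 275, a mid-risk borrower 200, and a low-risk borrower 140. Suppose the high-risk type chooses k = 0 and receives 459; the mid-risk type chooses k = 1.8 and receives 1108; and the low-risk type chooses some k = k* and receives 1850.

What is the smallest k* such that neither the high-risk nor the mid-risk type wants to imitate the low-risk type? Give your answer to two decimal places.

High-risk type (on-path payoff 459) won't mimic when 459 ≥ 1850 − 275·k*, i.e. k* ≥ 5.06.
Mid-risk type (on-path payoff 1108 − 200×1.8 = 748) won't mimic when 748 ≥ 1850 − 200·k*, i.e. k* ≥ 5.51.
Both must hold, so k* = max(5.06, 5.51) = 5.51. The mid-risk type's constraint binds.

5.51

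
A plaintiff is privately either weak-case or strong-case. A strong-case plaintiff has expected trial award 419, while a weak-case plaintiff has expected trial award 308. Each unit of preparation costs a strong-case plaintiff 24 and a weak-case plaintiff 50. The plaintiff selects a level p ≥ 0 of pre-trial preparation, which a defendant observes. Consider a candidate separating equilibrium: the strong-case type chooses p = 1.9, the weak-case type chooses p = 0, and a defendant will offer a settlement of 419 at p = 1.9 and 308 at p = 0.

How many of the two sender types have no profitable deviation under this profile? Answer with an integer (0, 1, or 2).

1

Weak-case type: stay at 0 → 308; mimic → 419 − 50 × 1.9 = 324. IC fails (308 < 324).
Strong-case type: signal → 419 − 24 × 1.9 = 373.4; deviate to 0 → 308. IC holds (373.4 ≥ 308).
1 of 2 constraints hold, so this profile is not an equilibrium.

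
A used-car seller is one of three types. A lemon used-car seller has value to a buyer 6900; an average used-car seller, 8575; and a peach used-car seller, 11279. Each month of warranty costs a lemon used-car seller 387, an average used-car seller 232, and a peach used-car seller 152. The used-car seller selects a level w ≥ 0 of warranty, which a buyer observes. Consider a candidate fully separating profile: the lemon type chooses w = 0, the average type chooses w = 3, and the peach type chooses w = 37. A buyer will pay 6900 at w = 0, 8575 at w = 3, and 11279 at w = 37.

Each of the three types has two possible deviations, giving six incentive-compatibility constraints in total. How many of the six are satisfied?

3

Lemon (own payoff 6900): to w=3 gives 8575 − 387×3 = 7414 → profitable ✗; to w=37 gives 11279 − 387×37 = -3040 → no gain ✓.
Peach (own payoff 11279 − 152×37 = 5655): to w=0 gives 6900 → profitable ✗; to w=3 gives 8575 − 152×3 = 8119 → profitable ✗.
Average (own payoff 8575 − 232×3 = 7879): to w=0 gives 6900 → no gain ✓; to w=37 gives 11279 − 232×37 = 2695 → no gain ✓.
3 of the 6 constraints hold; not an equilibrium.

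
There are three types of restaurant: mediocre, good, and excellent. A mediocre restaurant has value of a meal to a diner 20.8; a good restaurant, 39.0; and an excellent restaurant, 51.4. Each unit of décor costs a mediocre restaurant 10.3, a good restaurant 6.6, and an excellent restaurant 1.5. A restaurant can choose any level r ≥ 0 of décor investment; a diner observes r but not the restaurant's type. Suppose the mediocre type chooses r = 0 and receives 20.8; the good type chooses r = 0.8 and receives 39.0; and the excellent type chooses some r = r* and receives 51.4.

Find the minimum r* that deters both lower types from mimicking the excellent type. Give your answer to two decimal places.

2.97

Good type (on-path payoff 39.0 − 6.6×0.8 = 33.72) won't mimic when 33.72 ≥ 51.4 − 6.6·r*, i.e. r* ≥ 2.68.
Mediocre type (on-path payoff 20.8) won't mimic when 20.8 ≥ 51.4 − 10.3·r*, i.e. r* ≥ 2.97.
Both must hold, so r* = max(2.97, 2.68) = 2.97. The mediocre type's constraint binds.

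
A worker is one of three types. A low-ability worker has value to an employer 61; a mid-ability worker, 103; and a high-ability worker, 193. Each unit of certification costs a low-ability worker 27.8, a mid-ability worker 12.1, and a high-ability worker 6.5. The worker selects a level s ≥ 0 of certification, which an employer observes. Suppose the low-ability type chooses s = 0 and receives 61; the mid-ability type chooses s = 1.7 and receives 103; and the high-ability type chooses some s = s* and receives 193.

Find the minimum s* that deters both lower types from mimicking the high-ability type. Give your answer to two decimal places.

9.14

Low-ability type (on-path payoff 61) won't mimic when 61 ≥ 193 − 27.8·s*, i.e. s* ≥ 4.75.
Mid-ability type (on-path payoff 103 − 12.1×1.7 = 82.43) won't mimic when 82.43 ≥ 193 − 12.1·s*, i.e. s* ≥ 9.14.
Both must hold, so s* = max(4.75, 9.14) = 9.14. The mid-ability type's constraint binds.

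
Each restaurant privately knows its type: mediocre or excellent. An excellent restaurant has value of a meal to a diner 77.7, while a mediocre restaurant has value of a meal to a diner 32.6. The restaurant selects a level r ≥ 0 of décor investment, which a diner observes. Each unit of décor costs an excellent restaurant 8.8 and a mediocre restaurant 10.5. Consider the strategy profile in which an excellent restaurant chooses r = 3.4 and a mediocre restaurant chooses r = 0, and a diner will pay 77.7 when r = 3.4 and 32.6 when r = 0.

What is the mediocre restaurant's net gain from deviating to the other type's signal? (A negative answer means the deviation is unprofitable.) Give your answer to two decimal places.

Playing r = 0 the mediocre restaurant receives 32.6.
Deviating to r = 3.4 brings payment 77.7 at cost 10.5 × 3.4 = 35.7, netting 42.
Gain from deviating: 42 − 32.6 = 9.40.
The gain is positive, so the mediocre type's incentive-compatibility constraint is violated — this profile is not a separating equilibrium.

9.40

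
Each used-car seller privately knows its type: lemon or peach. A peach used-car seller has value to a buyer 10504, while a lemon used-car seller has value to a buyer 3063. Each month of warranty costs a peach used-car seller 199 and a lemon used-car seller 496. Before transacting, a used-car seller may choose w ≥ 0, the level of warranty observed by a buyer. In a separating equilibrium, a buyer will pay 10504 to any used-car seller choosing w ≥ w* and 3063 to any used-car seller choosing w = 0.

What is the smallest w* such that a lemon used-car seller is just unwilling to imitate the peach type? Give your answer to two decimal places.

A lemon used-car seller choosing w = 0 receives 3063.
Imitating at w* instead would pay 10504 at cost 496·w*, netting 10504 − 496·w*.
Indifference: 3063 = 10504 − 496·w*, so w* = (10504 − 3063) / 496 ≈ 15.00.
At w* the lemon type's incentive constraint just binds; the peach type strictly prefers w* since its per-unit cost is lower.

15.00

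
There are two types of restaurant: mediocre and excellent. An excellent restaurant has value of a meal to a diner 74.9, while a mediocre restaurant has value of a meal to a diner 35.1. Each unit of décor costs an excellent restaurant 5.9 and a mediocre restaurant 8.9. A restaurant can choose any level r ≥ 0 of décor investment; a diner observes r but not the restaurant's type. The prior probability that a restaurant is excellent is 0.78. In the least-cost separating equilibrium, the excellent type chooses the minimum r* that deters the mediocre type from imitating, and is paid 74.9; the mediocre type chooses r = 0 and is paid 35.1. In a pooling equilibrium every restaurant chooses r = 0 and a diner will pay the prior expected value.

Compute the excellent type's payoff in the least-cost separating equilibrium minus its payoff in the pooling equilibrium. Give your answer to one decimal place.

Least-cost separating signal: r* solves 35.1 = 74.9 − 8.9·r*, so r* = (74.9 − 35.1)/8.9 ≈ 4.4719.
Excellent type's separating payoff: 74.9 − 5.9 × r* = 74.9 − 5.9 × (74.9 − 35.1)/8.9 = 74.9 − 234.82/8.9 ≈ 48.516.
Pooling payoff: 0.78 × 74.9 + 0.22 × 35.1 = 66.144.
Difference: 48.516 − 66.144 = -17.628, i.e. -17.6 to one decimal place.
The excellent type would prefer the pooling outcome.

-17.6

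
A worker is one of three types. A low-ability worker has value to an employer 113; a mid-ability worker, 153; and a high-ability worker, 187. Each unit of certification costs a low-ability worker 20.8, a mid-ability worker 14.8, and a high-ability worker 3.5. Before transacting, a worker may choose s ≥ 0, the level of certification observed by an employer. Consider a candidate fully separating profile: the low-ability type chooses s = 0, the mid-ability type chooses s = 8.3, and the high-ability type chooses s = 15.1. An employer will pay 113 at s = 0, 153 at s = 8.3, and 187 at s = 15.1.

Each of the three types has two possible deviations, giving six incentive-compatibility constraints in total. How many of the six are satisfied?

5

Low-ability (own payoff 113): to s=8.3 gives 153 − 20.8×8.3 = -19.64 → no gain ✓; to s=15.1 gives 187 − 20.8×15.1 = -127.08 → no gain ✓.
Mid-ability (own payoff 153 − 14.8×8.3 = 30.16): to s=0 gives 113 → profitable ✗; to s=15.1 gives 187 − 14.8×15.1 = -36.48 → no gain ✓.
High-ability (own payoff 187 − 3.5×15.1 = 134.15): to s=0 gives 113 → no gain ✓; to s=8.3 gives 153 − 3.5×8.3 = 123.95 → no gain ✓.
5 of the 6 constraints hold; not an equilibrium.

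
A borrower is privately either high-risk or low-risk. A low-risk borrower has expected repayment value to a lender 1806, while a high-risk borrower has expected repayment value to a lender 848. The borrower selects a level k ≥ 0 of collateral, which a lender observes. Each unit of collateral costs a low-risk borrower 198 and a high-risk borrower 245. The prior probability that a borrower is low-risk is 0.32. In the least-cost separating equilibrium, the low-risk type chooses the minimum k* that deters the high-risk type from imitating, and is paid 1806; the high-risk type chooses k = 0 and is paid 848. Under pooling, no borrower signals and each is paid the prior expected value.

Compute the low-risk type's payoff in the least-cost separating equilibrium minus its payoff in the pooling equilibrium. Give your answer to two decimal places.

-122.78

Least-cost separating signal: k* solves 848 = 1806 − 245·k*, so k* = (1806 − 848)/245 ≈ 3.9102.
Low-risk type's separating payoff: 1806 − 198 × k* = 1806 − 198 × (1806 − 848)/245 = 1806 − 189684/245 ≈ 1031.7796.
Pooling payoff: 0.32 × 1806 + 0.68 × 848 = 1154.56.
Difference: 1031.7796 − 1154.56 = -122.7804, i.e. -122.78 to two decimal places.
The low-risk type would prefer the pooling outcome.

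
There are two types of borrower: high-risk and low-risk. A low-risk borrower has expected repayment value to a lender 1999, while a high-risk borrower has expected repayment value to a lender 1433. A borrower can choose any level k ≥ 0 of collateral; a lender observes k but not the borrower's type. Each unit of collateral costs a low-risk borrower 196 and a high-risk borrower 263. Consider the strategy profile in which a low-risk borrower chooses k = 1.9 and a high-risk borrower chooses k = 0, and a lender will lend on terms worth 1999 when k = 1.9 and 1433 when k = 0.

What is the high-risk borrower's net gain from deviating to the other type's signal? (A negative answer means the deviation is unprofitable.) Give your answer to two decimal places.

66.30

Playing k = 0 the high-risk borrower receives 1433.
Deviating to k = 1.9 brings payment 1999 at cost 263 × 1.9 = 499.7, netting 1499.3.
Gain from deviating: 1499.3 − 1433 = 66.30.
The gain is positive, so the high-risk type's incentive-compatibility constraint is violated — this profile is not a separating equilibrium.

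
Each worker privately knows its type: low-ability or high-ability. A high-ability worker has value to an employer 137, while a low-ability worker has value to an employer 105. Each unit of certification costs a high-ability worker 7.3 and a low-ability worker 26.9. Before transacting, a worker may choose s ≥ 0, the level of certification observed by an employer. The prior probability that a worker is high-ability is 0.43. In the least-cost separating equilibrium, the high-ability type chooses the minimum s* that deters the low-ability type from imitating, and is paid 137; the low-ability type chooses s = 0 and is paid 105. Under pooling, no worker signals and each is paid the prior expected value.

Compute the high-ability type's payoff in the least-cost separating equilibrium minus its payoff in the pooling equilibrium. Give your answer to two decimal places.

9.56

Least-cost separating signal: s* solves 105 = 137 − 26.9·s*, so s* = (137 − 105)/26.9 ≈ 1.1896.
High-ability type's separating payoff: 137 − 7.3 × s* = 137 − 7.3 × (137 − 105)/26.9 = 137 − 233.6/26.9 ≈ 128.3160.
Pooling payoff: 0.43 × 137 + 0.57 × 105 = 118.76.
Difference: 128.3160 − 118.76 = 9.556, i.e. 9.56 to two decimal places.
The high-ability type prefers to separate.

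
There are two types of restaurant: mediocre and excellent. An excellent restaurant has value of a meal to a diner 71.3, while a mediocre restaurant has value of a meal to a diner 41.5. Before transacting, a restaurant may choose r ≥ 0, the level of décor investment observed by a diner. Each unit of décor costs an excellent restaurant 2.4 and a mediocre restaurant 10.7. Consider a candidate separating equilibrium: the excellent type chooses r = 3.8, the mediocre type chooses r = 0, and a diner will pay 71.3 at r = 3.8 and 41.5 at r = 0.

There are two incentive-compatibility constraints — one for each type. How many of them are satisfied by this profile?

Mediocre type: stay at 0 → 41.5; mimic → 71.3 − 10.7 × 3.8 = 30.64. IC holds (41.5 ≥ 30.64).
Excellent type: signal → 71.3 − 2.4 × 3.8 = 62.18; deviate to 0 → 41.5. IC holds (62.18 ≥ 41.5).
2 of 2 constraints hold, so this is a separating equilibrium.

2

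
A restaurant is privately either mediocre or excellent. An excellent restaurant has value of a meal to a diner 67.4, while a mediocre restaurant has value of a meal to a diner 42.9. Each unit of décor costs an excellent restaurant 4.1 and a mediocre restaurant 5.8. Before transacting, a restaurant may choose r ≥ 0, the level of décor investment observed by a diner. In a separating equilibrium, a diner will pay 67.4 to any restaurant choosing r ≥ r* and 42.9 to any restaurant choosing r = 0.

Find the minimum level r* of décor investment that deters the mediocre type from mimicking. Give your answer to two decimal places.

4.22

A mediocre restaurant choosing r = 0 receives 42.9.
Imitating at r* instead would pay 67.4 at cost 5.8·r*, netting 67.4 − 5.8·r*.
Indifference: 42.9 = 67.4 − 5.8·r*, so r* = (67.4 − 42.9) / 5.8 ≈ 4.22.
At r* the mediocre type's incentive constraint just binds; the excellent type strictly prefers r* since its per-unit cost is lower.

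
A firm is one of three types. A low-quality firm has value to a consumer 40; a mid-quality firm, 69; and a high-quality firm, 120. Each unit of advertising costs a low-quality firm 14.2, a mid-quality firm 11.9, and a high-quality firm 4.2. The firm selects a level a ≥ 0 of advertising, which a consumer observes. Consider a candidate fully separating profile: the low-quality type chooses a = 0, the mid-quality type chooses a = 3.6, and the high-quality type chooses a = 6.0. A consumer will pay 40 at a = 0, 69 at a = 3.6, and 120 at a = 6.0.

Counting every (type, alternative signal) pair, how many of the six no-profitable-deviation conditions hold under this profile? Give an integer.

4

Low-quality (own payoff 40): to a=3.6 gives 69 − 14.2×3.6 = 17.88 → no gain ✓; to a=6.0 gives 120 − 14.2×6.0 = 34.8 → no gain ✓.
Mid-quality (own payoff 69 − 11.9×3.6 = 26.16): to a=0 gives 40 → profitable ✗; to a=6.0 gives 120 − 11.9×6.0 = 48.6 → profitable ✗.
High-quality (own payoff 120 − 4.2×6.0 = 94.8): to a=0 gives 40 → no gain ✓; to a=3.6 gives 69 − 4.2×3.6 = 53.88 → no gain ✓.
4 of the 6 constraints hold; not an equilibrium.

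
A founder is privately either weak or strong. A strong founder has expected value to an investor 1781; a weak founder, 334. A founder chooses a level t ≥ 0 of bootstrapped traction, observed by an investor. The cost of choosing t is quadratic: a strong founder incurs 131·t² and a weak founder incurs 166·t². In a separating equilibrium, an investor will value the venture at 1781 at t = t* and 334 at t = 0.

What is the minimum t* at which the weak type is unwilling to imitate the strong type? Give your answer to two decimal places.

The weak type at t = 0 receives 334; imitating at t* yields 1781 − 166·t*².
Indifference: 334 = 1781 − 166·t*², so t*² = (1781 − 334) / 166 ≈ 8.7169.
t* = √8.7169 ≈ 2.95.

2.95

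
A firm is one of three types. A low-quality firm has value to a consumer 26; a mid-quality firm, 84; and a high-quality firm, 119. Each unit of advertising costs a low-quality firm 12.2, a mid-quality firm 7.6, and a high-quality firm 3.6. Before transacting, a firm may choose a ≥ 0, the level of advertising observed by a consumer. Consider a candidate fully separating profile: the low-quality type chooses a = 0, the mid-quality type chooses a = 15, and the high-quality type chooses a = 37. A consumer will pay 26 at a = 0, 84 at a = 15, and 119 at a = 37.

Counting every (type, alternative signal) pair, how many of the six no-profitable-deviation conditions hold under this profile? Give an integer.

3

Low-quality (own payoff 26): to a=15 gives 84 − 12.2×15 = -99 → no gain ✓; to a=37 gives 119 − 12.2×37 = -332.4 → no gain ✓.
Mid-quality (own payoff 84 − 7.6×15 = -30): to a=0 gives 26 → profitable ✗; to a=37 gives 119 − 7.6×37 = -162.2 → no gain ✓.
High-quality (own payoff 119 − 3.6×37 = -14.2): to a=0 gives 26 → profitable ✗; to a=15 gives 84 − 3.6×15 = 30 → profitable ✗.
3 of the 6 constraints hold; not an equilibrium.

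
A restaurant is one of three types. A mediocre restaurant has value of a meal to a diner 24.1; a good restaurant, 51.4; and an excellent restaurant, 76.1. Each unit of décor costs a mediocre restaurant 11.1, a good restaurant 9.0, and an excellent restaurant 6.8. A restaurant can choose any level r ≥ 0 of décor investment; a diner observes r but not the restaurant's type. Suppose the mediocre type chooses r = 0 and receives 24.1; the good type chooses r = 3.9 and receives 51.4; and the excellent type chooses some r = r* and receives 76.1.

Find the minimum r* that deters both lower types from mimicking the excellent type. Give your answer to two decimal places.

Mediocre type (on-path payoff 24.1) won't mimic when 24.1 ≥ 76.1 − 11.1·r*, i.e. r* ≥ 4.68.
Good type (on-path payoff 51.4 − 9.0×3.9 = 16.3) won't mimic when 16.3 ≥ 76.1 − 9.0·r*, i.e. r* ≥ 6.64.
Both must hold, so r* = max(4.68, 6.64) = 6.64. The good type's constraint binds.

6.64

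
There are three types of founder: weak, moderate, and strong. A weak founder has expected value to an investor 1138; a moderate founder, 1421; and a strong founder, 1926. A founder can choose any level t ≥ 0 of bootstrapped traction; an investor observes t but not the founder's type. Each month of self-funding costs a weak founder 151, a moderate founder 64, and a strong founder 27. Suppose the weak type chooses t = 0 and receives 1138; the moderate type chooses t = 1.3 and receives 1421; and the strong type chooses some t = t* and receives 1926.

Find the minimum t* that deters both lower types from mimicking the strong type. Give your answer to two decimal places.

Moderate type (on-path payoff 1421 − 64×1.3 = 1337.8) won't mimic when 1337.8 ≥ 1926 − 64·t*, i.e. t* ≥ 9.19.
Weak type (on-path payoff 1138) won't mimic when 1138 ≥ 1926 − 151·t*, i.e. t* ≥ 5.22.
Both must hold, so t* = max(5.22, 9.19) = 9.19. The moderate type's constraint binds.

9.19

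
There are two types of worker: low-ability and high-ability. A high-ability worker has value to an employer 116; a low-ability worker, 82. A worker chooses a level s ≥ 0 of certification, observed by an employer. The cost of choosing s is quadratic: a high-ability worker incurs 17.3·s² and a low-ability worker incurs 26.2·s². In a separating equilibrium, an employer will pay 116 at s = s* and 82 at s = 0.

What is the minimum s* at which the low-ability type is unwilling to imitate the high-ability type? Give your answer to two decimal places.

The low-ability type at s = 0 receives 82; imitating at s* yields 116 − 26.2·s*².
Indifference: 82 = 116 − 26.2·s*², so s*² = (116 − 82) / 26.2 ≈ 1.2977.
s* = √1.2977 ≈ 1.14.

1.14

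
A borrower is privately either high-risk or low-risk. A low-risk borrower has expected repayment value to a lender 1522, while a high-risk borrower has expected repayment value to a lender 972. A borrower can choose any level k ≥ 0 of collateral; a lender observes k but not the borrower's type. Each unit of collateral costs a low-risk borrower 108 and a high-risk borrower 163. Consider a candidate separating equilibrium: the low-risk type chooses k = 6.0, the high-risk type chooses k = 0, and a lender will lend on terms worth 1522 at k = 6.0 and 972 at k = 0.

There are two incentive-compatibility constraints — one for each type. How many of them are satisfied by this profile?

1

High-risk type: stay at 0 → 972; mimic → 1522 − 163 × 6.0 = 544. IC holds (972 ≥ 544).
Low-risk type: signal → 1522 − 108 × 6.0 = 874; deviate to 0 → 972. IC fails (874 < 972).
1 of 2 constraints hold, so this profile is not an equilibrium.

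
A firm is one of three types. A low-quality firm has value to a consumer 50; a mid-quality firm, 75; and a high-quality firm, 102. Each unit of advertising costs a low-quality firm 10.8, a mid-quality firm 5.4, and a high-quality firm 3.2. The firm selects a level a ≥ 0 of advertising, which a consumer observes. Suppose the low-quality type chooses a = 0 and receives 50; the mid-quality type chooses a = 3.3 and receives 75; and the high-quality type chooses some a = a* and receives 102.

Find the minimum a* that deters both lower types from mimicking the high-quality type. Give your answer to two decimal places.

Low-quality type (on-path payoff 50) won't mimic when 50 ≥ 102 − 10.8·a*, i.e. a* ≥ 4.81.
Mid-quality type (on-path payoff 75 − 5.4×3.3 = 57.18) won't mimic when 57.18 ≥ 102 − 5.4·a*, i.e. a* ≥ 8.30.
Both must hold, so a* = max(4.81, 8.30) = 8.30. The mid-quality type's constraint binds.

8.30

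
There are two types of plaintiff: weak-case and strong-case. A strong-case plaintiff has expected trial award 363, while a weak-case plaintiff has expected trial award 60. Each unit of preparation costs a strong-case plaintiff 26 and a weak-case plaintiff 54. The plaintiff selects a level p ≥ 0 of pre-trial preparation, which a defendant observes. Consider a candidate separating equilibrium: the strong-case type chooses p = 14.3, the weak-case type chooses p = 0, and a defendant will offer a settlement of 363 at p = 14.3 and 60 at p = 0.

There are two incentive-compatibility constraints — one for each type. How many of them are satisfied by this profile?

1

Weak-case type: stay at 0 → 60; mimic → 363 − 54 × 14.3 = -409.2. IC holds (60 ≥ -409.2).
Strong-case type: signal → 363 − 26 × 14.3 = -8.8; deviate to 0 → 60. IC fails (-8.8 < 60).
1 of 2 constraints hold, so this profile is not an equilibrium.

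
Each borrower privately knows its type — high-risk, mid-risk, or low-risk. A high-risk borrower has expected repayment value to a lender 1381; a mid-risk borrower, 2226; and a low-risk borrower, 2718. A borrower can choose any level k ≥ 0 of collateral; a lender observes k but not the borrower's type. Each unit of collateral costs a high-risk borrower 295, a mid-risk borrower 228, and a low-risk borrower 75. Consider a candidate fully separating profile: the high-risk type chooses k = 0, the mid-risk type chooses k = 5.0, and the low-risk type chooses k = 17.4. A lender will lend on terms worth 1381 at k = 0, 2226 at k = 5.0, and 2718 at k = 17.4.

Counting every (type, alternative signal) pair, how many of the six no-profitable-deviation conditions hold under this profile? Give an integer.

Mid-risk (own payoff 2226 − 228×5.0 = 1086): to k=0 gives 1381 → profitable ✗; to k=17.4 gives 2718 − 228×17.4 = -1249.2 → no gain ✓.
High-risk (own payoff 1381): to k=5.0 gives 2226 − 295×5.0 = 751 → no gain ✓; to k=17.4 gives 2718 − 295×17.4 = -2415 → no gain ✓.
Low-risk (own payoff 2718 − 75×17.4 = 1413): to k=0 gives 1381 → no gain ✓; to k=5.0 gives 2226 − 75×5.0 = 1851 → profitable ✗.
4 of the 6 constraints hold; not an equilibrium.

4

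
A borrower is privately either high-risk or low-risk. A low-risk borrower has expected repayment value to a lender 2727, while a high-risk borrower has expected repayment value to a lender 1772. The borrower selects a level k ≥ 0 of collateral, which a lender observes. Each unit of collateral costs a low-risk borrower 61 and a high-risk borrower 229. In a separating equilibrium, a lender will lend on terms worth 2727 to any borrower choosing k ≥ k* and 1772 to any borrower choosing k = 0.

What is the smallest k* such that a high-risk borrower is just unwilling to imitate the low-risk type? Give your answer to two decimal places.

A high-risk borrower choosing k = 0 receives 1772.
Imitating at k* instead would pay 2727 at cost 229·k*, netting 2727 − 229·k*.
Indifference: 1772 = 2727 − 229·k*, so k* = (2727 − 1772) / 229 ≈ 4.17.
This is the high-risk type's binding incentive-compatibility constraint; any k ≥ 4.17 sustains separation on that side.

4.17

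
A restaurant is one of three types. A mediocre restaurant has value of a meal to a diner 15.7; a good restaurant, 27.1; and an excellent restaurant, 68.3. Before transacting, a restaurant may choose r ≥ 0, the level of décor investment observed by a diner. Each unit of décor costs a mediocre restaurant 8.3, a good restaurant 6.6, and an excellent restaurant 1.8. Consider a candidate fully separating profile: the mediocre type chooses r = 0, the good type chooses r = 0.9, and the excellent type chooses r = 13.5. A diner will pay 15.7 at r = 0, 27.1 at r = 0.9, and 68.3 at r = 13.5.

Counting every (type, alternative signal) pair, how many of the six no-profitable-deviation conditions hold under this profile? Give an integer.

Mediocre (own payoff 15.7): to r=0.9 gives 27.1 − 8.3×0.9 = 19.63 → profitable ✗; to r=13.5 gives 68.3 − 8.3×13.5 = -43.75 → no gain ✓.
Good (own payoff 27.1 − 6.6×0.9 = 21.16): to r=0 gives 15.7 → no gain ✓; to r=13.5 gives 68.3 − 6.6×13.5 = -20.8 → no gain ✓.
Excellent (own payoff 68.3 − 1.8×13.5 = 44): to r=0 gives 15.7 → no gain ✓; to r=0.9 gives 27.1 − 1.8×0.9 = 25.48 → no gain ✓.
5 of the 6 constraints hold; not an equilibrium.

5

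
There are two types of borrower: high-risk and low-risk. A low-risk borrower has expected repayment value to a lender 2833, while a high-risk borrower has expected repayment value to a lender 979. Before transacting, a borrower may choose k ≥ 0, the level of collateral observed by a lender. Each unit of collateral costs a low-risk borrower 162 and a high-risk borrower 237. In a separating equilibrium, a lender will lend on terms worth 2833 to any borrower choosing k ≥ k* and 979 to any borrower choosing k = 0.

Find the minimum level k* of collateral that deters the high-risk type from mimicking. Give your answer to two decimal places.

7.82

A high-risk borrower choosing k = 0 receives 979.
Imitating at k* instead would pay 2833 at cost 237·k*, netting 2833 − 237·k*.
Indifference: 979 = 2833 − 237·k*, so k* = (2833 − 979) / 237 ≈ 7.82.
At k* the high-risk type's incentive constraint just binds; the low-risk type strictly prefers k* since its per-unit cost is lower.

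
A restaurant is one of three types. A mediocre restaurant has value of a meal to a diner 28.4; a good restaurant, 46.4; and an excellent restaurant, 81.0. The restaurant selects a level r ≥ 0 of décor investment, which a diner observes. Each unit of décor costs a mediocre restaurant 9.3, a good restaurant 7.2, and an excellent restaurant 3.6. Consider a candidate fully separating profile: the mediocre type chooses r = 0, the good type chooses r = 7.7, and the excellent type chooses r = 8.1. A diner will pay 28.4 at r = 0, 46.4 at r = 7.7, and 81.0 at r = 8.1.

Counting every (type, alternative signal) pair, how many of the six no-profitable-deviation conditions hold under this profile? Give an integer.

Good (own payoff 46.4 − 7.2×7.7 = -9.04): to r=0 gives 28.4 → profitable ✗; to r=8.1 gives 81.0 − 7.2×8.1 = 22.68 → profitable ✗.
Mediocre (own payoff 28.4): to r=7.7 gives 46.4 − 9.3×7.7 = -25.21 → no gain ✓; to r=8.1 gives 81.0 − 9.3×8.1 = 5.67 → no gain ✓.
Excellent (own payoff 81.0 − 3.6×8.1 = 51.84): to r=0 gives 28.4 → no gain ✓; to r=7.7 gives 46.4 − 3.6×7.7 = 18.68 → no gain ✓.
4 of the 6 constraints hold; not an equilibrium.

4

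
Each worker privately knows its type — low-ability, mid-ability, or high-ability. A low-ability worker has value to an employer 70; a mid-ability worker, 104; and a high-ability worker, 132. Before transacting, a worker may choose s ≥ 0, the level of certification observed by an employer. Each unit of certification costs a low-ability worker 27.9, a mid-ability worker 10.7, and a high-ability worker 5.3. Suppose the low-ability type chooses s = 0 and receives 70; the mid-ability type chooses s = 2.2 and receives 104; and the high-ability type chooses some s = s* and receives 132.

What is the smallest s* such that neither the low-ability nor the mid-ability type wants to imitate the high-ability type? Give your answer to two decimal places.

4.82

Low-ability type (on-path payoff 70) won't mimic when 70 ≥ 132 − 27.9·s*, i.e. s* ≥ 2.22.
Mid-ability type (on-path payoff 104 − 10.7×2.2 = 80.46) won't mimic when 80.46 ≥ 132 − 10.7·s*, i.e. s* ≥ 4.82.
Both must hold, so s* = max(2.22, 4.82) = 4.82. The mid-ability type's constraint binds.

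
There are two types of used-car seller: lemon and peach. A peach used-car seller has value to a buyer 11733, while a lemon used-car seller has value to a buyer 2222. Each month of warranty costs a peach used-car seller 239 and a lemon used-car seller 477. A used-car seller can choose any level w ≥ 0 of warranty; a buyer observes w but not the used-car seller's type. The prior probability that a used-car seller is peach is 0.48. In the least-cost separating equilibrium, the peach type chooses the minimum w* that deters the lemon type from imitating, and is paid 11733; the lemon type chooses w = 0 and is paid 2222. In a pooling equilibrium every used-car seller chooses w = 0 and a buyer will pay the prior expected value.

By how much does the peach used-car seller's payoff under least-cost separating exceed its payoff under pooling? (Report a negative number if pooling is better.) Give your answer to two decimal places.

180.25

Least-cost separating signal: w* solves 2222 = 11733 − 477·w*, so w* = (11733 − 2222)/477 ≈ 19.9392.
Peach type's separating payoff: 11733 − 239 × w* = 11733 − 239 × (11733 − 2222)/477 = 11733 − 2273129/477 ≈ 6967.5304.
Pooling payoff: 0.48 × 11733 + 0.52 × 2222 = 6787.28.
Difference: 6967.5304 − 6787.28 = 180.2504, i.e. 180.25 to two decimal places.
The peach type prefers to separate.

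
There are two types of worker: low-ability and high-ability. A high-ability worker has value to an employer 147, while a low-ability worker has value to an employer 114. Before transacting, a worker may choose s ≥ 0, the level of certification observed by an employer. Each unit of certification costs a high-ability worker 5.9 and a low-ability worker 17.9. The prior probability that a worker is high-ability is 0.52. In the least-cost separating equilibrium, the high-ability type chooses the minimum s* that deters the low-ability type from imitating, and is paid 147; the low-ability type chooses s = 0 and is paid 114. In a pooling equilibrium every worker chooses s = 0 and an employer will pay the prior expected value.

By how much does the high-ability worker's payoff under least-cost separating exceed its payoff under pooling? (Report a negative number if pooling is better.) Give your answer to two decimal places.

4.96

Least-cost separating signal: s* solves 114 = 147 − 17.9·s*, so s* = (147 − 114)/17.9 ≈ 1.8436.
High-ability type's separating payoff: 147 − 5.9 × s* = 147 − 5.9 × (147 − 114)/17.9 = 147 − 194.7/17.9 ≈ 136.1229.
Pooling payoff: 0.52 × 147 + 0.48 × 114 = 131.16.
Difference: 136.1229 − 131.16 = 4.9629, i.e. 4.96 to two decimal places.
The high-ability type prefers to separate.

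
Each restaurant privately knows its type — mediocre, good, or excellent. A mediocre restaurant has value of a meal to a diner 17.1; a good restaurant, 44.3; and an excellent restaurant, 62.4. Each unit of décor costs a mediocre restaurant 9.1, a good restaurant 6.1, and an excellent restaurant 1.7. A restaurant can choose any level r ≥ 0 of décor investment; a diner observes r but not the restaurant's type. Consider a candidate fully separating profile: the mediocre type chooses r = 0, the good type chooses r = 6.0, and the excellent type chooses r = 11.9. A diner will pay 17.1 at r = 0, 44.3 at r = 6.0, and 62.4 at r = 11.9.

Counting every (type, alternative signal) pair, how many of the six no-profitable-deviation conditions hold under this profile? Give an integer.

Mediocre (own payoff 17.1): to r=6.0 gives 44.3 − 9.1×6.0 = -10.3 → no gain ✓; to r=11.9 gives 62.4 − 9.1×11.9 = -45.89 → no gain ✓.
Excellent (own payoff 62.4 − 1.7×11.9 = 42.17): to r=0 gives 17.1 → no gain ✓; to r=6.0 gives 44.3 − 1.7×6.0 = 34.1 → no gain ✓.
Good (own payoff 44.3 − 6.1×6.0 = 7.7): to r=0 gives 17.1 → profitable ✗; to r=11.9 gives 62.4 − 6.1×11.9 = -10.19 → no gain ✓.
5 of the 6 constraints hold; not an equilibrium.

5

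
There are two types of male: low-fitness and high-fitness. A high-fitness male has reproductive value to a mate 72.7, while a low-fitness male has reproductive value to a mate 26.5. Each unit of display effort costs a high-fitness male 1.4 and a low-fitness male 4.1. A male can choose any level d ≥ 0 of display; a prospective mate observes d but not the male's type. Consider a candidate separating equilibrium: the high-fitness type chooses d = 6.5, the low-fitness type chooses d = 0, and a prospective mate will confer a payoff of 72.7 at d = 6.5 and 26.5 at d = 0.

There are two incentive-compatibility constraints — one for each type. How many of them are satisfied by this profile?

High-fitness type: signal → 72.7 − 1.4 × 6.5 = 63.6; deviate to 0 → 26.5. IC holds (63.6 ≥ 26.5).
Low-fitness type: stay at 0 → 26.5; mimic → 72.7 − 4.1 × 6.5 = 46.05. IC fails (26.5 < 46.05).
1 of 2 constraints hold, so this profile is not an equilibrium.

1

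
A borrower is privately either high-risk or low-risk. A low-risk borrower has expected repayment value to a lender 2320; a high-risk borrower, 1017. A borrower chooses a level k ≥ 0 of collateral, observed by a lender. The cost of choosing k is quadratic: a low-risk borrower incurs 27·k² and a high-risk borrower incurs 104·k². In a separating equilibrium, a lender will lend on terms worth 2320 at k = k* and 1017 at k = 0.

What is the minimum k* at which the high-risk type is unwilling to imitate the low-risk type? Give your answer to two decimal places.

The high-risk type at k = 0 receives 1017; imitating at k* yields 2320 − 104·k*².
Indifference: 1017 = 2320 − 104·k*², so k*² = (2320 − 1017) / 104 ≈ 12.5288.
k* = √12.5288 ≈ 3.54.

3.54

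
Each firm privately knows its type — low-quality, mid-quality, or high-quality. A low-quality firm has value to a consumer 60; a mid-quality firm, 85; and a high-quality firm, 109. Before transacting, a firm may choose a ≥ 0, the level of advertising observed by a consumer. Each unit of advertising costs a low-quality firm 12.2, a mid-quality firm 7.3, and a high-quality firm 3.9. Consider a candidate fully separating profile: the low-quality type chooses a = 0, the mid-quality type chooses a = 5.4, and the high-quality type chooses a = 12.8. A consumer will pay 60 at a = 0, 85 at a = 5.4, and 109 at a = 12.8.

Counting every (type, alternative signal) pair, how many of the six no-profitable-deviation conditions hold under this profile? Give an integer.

Mid-quality (own payoff 85 − 7.3×5.4 = 45.58): to a=0 gives 60 → profitable ✗; to a=12.8 gives 109 − 7.3×12.8 = 15.56 → no gain ✓.
High-quality (own payoff 109 − 3.9×12.8 = 59.08): to a=0 gives 60 → profitable ✗; to a=5.4 gives 85 − 3.9×5.4 = 63.94 → profitable ✗.
Low-quality (own payoff 60): to a=5.4 gives 85 − 12.2×5.4 = 19.12 → no gain ✓; to a=12.8 gives 109 − 12.2×12.8 = -47.16 → no gain ✓.
3 of the 6 constraints hold; not an equilibrium.

3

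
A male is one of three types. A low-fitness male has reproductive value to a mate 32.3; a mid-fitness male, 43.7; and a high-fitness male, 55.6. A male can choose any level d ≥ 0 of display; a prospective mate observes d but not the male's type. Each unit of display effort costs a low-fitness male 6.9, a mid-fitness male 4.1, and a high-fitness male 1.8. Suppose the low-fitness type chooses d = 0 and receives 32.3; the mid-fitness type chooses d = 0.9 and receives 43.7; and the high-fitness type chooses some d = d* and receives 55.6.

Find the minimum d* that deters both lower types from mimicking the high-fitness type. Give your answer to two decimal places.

3.80

Low-fitness type (on-path payoff 32.3) won't mimic when 32.3 ≥ 55.6 − 6.9·d*, i.e. d* ≥ 3.38.
Mid-fitness type (on-path payoff 43.7 − 4.1×0.9 = 40.01) won't mimic when 40.01 ≥ 55.6 − 4.1·d*, i.e. d* ≥ 3.80.
Both must hold, so d* = max(3.38, 3.80) = 3.80. The mid-fitness type's constraint binds.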